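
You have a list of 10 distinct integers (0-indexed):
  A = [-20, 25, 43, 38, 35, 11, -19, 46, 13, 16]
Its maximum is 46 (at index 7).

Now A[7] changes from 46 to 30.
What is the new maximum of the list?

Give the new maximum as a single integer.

Answer: 43

Derivation:
Old max = 46 (at index 7)
Change: A[7] 46 -> 30
Changed element WAS the max -> may need rescan.
  Max of remaining elements: 43
  New max = max(30, 43) = 43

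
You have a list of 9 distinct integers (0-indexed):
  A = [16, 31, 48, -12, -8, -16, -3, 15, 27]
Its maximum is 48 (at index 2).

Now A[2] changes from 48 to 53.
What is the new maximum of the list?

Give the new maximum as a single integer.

Old max = 48 (at index 2)
Change: A[2] 48 -> 53
Changed element WAS the max -> may need rescan.
  Max of remaining elements: 31
  New max = max(53, 31) = 53

Answer: 53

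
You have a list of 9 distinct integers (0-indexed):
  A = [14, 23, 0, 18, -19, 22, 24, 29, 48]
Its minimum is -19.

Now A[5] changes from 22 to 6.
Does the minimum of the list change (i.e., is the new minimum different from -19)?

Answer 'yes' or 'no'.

Answer: no

Derivation:
Old min = -19
Change: A[5] 22 -> 6
Changed element was NOT the min; min changes only if 6 < -19.
New min = -19; changed? no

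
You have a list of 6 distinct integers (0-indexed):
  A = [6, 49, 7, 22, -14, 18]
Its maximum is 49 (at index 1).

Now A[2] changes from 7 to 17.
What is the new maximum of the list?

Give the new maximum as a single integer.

Old max = 49 (at index 1)
Change: A[2] 7 -> 17
Changed element was NOT the old max.
  New max = max(old_max, new_val) = max(49, 17) = 49

Answer: 49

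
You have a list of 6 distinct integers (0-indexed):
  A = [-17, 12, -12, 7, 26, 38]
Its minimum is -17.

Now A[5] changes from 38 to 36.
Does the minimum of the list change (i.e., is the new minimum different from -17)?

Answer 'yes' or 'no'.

Old min = -17
Change: A[5] 38 -> 36
Changed element was NOT the min; min changes only if 36 < -17.
New min = -17; changed? no

Answer: no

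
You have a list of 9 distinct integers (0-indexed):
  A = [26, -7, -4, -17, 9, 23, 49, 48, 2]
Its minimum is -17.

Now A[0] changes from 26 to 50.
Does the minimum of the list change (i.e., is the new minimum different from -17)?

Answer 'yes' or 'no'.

Old min = -17
Change: A[0] 26 -> 50
Changed element was NOT the min; min changes only if 50 < -17.
New min = -17; changed? no

Answer: no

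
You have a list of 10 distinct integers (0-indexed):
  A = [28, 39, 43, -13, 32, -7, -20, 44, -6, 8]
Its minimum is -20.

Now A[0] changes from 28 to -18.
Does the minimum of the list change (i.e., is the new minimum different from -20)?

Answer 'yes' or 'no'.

Answer: no

Derivation:
Old min = -20
Change: A[0] 28 -> -18
Changed element was NOT the min; min changes only if -18 < -20.
New min = -20; changed? no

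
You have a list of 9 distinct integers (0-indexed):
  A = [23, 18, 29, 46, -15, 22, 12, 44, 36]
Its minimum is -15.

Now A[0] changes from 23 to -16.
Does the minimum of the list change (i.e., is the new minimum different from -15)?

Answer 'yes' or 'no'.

Old min = -15
Change: A[0] 23 -> -16
Changed element was NOT the min; min changes only if -16 < -15.
New min = -16; changed? yes

Answer: yes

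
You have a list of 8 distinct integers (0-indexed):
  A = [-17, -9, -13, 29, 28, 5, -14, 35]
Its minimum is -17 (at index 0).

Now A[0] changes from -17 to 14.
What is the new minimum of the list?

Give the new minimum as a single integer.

Old min = -17 (at index 0)
Change: A[0] -17 -> 14
Changed element WAS the min. Need to check: is 14 still <= all others?
  Min of remaining elements: -14
  New min = min(14, -14) = -14

Answer: -14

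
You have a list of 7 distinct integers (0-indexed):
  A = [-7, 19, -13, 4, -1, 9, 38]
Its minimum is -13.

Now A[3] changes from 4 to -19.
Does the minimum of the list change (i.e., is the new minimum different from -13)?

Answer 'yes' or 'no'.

Old min = -13
Change: A[3] 4 -> -19
Changed element was NOT the min; min changes only if -19 < -13.
New min = -19; changed? yes

Answer: yes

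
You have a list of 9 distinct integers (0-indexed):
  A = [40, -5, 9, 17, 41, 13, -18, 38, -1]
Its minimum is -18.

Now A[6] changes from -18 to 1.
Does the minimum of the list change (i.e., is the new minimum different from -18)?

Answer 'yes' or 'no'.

Old min = -18
Change: A[6] -18 -> 1
Changed element was the min; new min must be rechecked.
New min = -5; changed? yes

Answer: yes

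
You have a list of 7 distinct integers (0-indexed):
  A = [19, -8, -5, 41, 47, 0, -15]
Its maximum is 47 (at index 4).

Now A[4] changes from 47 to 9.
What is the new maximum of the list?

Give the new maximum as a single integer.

Answer: 41

Derivation:
Old max = 47 (at index 4)
Change: A[4] 47 -> 9
Changed element WAS the max -> may need rescan.
  Max of remaining elements: 41
  New max = max(9, 41) = 41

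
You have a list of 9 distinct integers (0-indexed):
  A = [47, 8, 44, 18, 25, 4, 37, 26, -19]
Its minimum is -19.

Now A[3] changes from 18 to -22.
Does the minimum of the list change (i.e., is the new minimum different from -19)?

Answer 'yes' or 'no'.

Old min = -19
Change: A[3] 18 -> -22
Changed element was NOT the min; min changes only if -22 < -19.
New min = -22; changed? yes

Answer: yes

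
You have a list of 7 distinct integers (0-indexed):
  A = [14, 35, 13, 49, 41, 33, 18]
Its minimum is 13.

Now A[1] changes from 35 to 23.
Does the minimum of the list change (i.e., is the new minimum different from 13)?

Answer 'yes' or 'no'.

Old min = 13
Change: A[1] 35 -> 23
Changed element was NOT the min; min changes only if 23 < 13.
New min = 13; changed? no

Answer: no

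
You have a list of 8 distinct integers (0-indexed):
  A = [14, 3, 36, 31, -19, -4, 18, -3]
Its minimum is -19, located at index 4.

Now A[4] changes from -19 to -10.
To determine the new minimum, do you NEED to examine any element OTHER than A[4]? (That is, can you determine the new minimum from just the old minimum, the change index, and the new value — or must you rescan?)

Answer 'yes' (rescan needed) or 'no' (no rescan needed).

Old min = -19 at index 4
Change at index 4: -19 -> -10
Index 4 WAS the min and new value -10 > old min -19. Must rescan other elements to find the new min.
Needs rescan: yes

Answer: yes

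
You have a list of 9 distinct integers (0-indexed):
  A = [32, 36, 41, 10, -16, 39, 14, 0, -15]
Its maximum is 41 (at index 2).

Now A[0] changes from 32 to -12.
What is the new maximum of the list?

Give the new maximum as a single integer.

Old max = 41 (at index 2)
Change: A[0] 32 -> -12
Changed element was NOT the old max.
  New max = max(old_max, new_val) = max(41, -12) = 41

Answer: 41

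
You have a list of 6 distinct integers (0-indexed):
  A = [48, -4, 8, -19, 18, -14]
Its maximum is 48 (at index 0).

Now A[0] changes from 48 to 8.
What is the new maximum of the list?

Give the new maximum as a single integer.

Answer: 18

Derivation:
Old max = 48 (at index 0)
Change: A[0] 48 -> 8
Changed element WAS the max -> may need rescan.
  Max of remaining elements: 18
  New max = max(8, 18) = 18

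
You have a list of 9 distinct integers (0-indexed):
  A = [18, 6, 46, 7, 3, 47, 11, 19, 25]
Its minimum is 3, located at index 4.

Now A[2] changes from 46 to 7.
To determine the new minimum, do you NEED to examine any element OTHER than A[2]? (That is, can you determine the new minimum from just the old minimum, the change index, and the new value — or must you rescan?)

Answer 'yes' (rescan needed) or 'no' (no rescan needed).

Answer: no

Derivation:
Old min = 3 at index 4
Change at index 2: 46 -> 7
Index 2 was NOT the min. New min = min(3, 7). No rescan of other elements needed.
Needs rescan: no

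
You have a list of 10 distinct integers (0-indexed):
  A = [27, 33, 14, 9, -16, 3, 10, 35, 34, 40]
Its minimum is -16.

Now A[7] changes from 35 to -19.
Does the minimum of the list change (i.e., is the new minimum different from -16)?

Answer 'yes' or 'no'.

Old min = -16
Change: A[7] 35 -> -19
Changed element was NOT the min; min changes only if -19 < -16.
New min = -19; changed? yes

Answer: yes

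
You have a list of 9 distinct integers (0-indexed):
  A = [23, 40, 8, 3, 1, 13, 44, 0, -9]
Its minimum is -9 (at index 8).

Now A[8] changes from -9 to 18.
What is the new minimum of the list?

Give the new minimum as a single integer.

Answer: 0

Derivation:
Old min = -9 (at index 8)
Change: A[8] -9 -> 18
Changed element WAS the min. Need to check: is 18 still <= all others?
  Min of remaining elements: 0
  New min = min(18, 0) = 0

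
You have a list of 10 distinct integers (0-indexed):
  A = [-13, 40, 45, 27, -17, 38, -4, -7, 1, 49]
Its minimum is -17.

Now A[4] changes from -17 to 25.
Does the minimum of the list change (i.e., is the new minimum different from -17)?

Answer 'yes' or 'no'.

Old min = -17
Change: A[4] -17 -> 25
Changed element was the min; new min must be rechecked.
New min = -13; changed? yes

Answer: yes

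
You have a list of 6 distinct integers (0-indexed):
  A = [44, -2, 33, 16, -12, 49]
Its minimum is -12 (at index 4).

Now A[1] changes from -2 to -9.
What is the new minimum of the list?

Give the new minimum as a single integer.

Old min = -12 (at index 4)
Change: A[1] -2 -> -9
Changed element was NOT the old min.
  New min = min(old_min, new_val) = min(-12, -9) = -12

Answer: -12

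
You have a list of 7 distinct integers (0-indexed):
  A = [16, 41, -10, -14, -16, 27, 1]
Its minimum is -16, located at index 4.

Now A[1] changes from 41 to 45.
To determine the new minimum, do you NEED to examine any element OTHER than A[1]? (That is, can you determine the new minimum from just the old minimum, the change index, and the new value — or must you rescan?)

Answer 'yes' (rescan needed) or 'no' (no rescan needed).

Old min = -16 at index 4
Change at index 1: 41 -> 45
Index 1 was NOT the min. New min = min(-16, 45). No rescan of other elements needed.
Needs rescan: no

Answer: no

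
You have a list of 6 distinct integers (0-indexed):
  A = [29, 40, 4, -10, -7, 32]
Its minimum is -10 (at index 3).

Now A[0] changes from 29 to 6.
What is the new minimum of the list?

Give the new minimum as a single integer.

Answer: -10

Derivation:
Old min = -10 (at index 3)
Change: A[0] 29 -> 6
Changed element was NOT the old min.
  New min = min(old_min, new_val) = min(-10, 6) = -10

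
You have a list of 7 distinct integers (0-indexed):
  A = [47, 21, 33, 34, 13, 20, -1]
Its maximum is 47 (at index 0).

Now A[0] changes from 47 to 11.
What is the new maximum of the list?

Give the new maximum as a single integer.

Answer: 34

Derivation:
Old max = 47 (at index 0)
Change: A[0] 47 -> 11
Changed element WAS the max -> may need rescan.
  Max of remaining elements: 34
  New max = max(11, 34) = 34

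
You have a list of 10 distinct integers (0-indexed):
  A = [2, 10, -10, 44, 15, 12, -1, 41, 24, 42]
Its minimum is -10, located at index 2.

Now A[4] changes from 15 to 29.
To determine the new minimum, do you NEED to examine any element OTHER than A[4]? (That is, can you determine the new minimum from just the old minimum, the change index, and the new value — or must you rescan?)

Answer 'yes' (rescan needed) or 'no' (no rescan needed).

Answer: no

Derivation:
Old min = -10 at index 2
Change at index 4: 15 -> 29
Index 4 was NOT the min. New min = min(-10, 29). No rescan of other elements needed.
Needs rescan: no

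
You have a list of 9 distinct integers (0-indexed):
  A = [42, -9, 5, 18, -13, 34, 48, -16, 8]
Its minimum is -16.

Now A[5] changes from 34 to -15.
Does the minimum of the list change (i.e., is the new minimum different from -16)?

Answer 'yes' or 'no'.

Answer: no

Derivation:
Old min = -16
Change: A[5] 34 -> -15
Changed element was NOT the min; min changes only if -15 < -16.
New min = -16; changed? no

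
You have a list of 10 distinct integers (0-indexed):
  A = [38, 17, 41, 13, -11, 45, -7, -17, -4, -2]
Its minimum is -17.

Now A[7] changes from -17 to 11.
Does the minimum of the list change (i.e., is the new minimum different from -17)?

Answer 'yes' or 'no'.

Answer: yes

Derivation:
Old min = -17
Change: A[7] -17 -> 11
Changed element was the min; new min must be rechecked.
New min = -11; changed? yes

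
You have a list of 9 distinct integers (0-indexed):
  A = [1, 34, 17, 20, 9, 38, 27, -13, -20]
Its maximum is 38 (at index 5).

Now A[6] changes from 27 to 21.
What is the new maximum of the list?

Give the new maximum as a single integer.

Old max = 38 (at index 5)
Change: A[6] 27 -> 21
Changed element was NOT the old max.
  New max = max(old_max, new_val) = max(38, 21) = 38

Answer: 38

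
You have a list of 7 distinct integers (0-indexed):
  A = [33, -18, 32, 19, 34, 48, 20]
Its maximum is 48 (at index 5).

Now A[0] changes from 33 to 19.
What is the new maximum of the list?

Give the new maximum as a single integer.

Answer: 48

Derivation:
Old max = 48 (at index 5)
Change: A[0] 33 -> 19
Changed element was NOT the old max.
  New max = max(old_max, new_val) = max(48, 19) = 48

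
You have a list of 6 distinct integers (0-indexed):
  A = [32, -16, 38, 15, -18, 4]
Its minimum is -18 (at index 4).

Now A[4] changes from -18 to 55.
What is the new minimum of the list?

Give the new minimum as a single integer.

Answer: -16

Derivation:
Old min = -18 (at index 4)
Change: A[4] -18 -> 55
Changed element WAS the min. Need to check: is 55 still <= all others?
  Min of remaining elements: -16
  New min = min(55, -16) = -16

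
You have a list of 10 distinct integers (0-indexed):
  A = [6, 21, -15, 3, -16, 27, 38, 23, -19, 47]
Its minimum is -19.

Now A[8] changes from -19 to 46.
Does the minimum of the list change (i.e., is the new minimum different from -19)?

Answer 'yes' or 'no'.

Answer: yes

Derivation:
Old min = -19
Change: A[8] -19 -> 46
Changed element was the min; new min must be rechecked.
New min = -16; changed? yes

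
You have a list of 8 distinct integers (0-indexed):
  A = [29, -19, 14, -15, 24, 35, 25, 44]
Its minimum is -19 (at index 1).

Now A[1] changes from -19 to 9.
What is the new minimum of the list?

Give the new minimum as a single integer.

Old min = -19 (at index 1)
Change: A[1] -19 -> 9
Changed element WAS the min. Need to check: is 9 still <= all others?
  Min of remaining elements: -15
  New min = min(9, -15) = -15

Answer: -15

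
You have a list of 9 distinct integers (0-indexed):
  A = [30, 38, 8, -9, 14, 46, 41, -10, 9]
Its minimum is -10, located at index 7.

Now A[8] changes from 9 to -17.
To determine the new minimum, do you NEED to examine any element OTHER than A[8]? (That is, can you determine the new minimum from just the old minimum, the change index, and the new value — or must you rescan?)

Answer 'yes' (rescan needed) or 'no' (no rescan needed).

Old min = -10 at index 7
Change at index 8: 9 -> -17
Index 8 was NOT the min. New min = min(-10, -17). No rescan of other elements needed.
Needs rescan: no

Answer: no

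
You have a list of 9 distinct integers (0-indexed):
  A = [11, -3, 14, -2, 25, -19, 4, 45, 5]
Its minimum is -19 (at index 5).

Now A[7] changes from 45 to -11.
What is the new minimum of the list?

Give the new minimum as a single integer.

Answer: -19

Derivation:
Old min = -19 (at index 5)
Change: A[7] 45 -> -11
Changed element was NOT the old min.
  New min = min(old_min, new_val) = min(-19, -11) = -19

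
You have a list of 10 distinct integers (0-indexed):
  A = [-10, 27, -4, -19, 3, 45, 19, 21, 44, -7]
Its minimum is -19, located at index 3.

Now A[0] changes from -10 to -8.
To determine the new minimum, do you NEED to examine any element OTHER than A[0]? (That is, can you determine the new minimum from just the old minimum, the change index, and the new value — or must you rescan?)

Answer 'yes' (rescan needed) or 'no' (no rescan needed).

Old min = -19 at index 3
Change at index 0: -10 -> -8
Index 0 was NOT the min. New min = min(-19, -8). No rescan of other elements needed.
Needs rescan: no

Answer: no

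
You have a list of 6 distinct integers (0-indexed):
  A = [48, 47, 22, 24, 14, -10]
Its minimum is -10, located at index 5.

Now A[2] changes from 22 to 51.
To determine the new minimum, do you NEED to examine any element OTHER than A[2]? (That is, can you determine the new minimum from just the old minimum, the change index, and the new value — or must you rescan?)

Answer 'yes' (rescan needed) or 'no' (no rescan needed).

Old min = -10 at index 5
Change at index 2: 22 -> 51
Index 2 was NOT the min. New min = min(-10, 51). No rescan of other elements needed.
Needs rescan: no

Answer: no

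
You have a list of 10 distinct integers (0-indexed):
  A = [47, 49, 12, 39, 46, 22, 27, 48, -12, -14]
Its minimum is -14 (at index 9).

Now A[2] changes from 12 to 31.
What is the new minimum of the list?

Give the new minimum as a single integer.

Answer: -14

Derivation:
Old min = -14 (at index 9)
Change: A[2] 12 -> 31
Changed element was NOT the old min.
  New min = min(old_min, new_val) = min(-14, 31) = -14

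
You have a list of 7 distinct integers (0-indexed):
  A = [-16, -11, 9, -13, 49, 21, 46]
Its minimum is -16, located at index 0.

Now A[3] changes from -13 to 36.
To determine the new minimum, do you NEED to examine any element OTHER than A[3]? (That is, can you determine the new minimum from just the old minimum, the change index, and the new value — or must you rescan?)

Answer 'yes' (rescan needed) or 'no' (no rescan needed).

Old min = -16 at index 0
Change at index 3: -13 -> 36
Index 3 was NOT the min. New min = min(-16, 36). No rescan of other elements needed.
Needs rescan: no

Answer: no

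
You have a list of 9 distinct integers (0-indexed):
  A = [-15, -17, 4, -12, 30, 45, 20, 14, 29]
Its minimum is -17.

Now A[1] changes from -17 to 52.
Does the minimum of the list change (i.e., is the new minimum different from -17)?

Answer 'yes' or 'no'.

Old min = -17
Change: A[1] -17 -> 52
Changed element was the min; new min must be rechecked.
New min = -15; changed? yes

Answer: yes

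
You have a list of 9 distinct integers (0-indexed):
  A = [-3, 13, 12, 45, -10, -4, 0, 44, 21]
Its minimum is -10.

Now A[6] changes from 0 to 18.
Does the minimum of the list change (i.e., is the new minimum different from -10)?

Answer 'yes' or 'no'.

Old min = -10
Change: A[6] 0 -> 18
Changed element was NOT the min; min changes only if 18 < -10.
New min = -10; changed? no

Answer: no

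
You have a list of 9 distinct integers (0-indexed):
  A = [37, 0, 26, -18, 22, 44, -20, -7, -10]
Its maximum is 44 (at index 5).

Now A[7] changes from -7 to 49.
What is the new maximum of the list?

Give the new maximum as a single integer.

Old max = 44 (at index 5)
Change: A[7] -7 -> 49
Changed element was NOT the old max.
  New max = max(old_max, new_val) = max(44, 49) = 49

Answer: 49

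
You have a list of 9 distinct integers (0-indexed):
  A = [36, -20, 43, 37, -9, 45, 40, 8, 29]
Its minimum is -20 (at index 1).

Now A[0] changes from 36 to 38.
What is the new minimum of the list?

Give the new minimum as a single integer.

Old min = -20 (at index 1)
Change: A[0] 36 -> 38
Changed element was NOT the old min.
  New min = min(old_min, new_val) = min(-20, 38) = -20

Answer: -20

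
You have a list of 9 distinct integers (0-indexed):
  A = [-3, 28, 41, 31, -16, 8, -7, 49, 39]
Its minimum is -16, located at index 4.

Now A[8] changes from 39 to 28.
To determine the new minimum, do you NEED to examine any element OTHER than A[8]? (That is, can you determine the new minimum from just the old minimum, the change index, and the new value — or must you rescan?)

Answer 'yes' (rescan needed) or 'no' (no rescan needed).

Answer: no

Derivation:
Old min = -16 at index 4
Change at index 8: 39 -> 28
Index 8 was NOT the min. New min = min(-16, 28). No rescan of other elements needed.
Needs rescan: no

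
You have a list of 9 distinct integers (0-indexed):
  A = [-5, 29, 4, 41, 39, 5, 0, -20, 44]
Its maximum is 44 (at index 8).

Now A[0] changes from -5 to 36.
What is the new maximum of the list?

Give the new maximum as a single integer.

Answer: 44

Derivation:
Old max = 44 (at index 8)
Change: A[0] -5 -> 36
Changed element was NOT the old max.
  New max = max(old_max, new_val) = max(44, 36) = 44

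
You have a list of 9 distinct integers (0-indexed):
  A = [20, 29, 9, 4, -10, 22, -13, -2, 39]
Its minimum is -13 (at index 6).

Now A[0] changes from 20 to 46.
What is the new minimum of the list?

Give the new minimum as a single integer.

Answer: -13

Derivation:
Old min = -13 (at index 6)
Change: A[0] 20 -> 46
Changed element was NOT the old min.
  New min = min(old_min, new_val) = min(-13, 46) = -13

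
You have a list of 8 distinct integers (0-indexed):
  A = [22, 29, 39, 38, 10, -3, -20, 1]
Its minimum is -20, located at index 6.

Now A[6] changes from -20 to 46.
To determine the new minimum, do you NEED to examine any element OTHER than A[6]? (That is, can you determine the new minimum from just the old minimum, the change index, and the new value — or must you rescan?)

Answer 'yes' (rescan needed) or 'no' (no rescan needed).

Old min = -20 at index 6
Change at index 6: -20 -> 46
Index 6 WAS the min and new value 46 > old min -20. Must rescan other elements to find the new min.
Needs rescan: yes

Answer: yes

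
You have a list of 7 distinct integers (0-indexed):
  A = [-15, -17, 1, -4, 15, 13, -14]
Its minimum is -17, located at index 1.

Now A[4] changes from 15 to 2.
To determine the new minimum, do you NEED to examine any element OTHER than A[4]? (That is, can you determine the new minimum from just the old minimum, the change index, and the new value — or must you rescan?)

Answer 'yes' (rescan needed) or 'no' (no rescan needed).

Old min = -17 at index 1
Change at index 4: 15 -> 2
Index 4 was NOT the min. New min = min(-17, 2). No rescan of other elements needed.
Needs rescan: no

Answer: no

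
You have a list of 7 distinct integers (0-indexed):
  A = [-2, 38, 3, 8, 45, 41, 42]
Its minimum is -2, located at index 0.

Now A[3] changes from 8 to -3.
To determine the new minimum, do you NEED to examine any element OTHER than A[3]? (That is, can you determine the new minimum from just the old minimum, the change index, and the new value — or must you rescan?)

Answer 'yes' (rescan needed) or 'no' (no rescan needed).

Answer: no

Derivation:
Old min = -2 at index 0
Change at index 3: 8 -> -3
Index 3 was NOT the min. New min = min(-2, -3). No rescan of other elements needed.
Needs rescan: no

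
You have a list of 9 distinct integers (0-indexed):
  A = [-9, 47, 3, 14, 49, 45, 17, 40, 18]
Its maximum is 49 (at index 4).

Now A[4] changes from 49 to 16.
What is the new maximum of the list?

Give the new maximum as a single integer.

Old max = 49 (at index 4)
Change: A[4] 49 -> 16
Changed element WAS the max -> may need rescan.
  Max of remaining elements: 47
  New max = max(16, 47) = 47

Answer: 47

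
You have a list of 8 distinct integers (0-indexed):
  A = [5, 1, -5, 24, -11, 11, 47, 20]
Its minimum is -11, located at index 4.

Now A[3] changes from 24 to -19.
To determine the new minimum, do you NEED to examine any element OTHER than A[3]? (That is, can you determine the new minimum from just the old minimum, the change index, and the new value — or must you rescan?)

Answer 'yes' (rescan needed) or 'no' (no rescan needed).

Answer: no

Derivation:
Old min = -11 at index 4
Change at index 3: 24 -> -19
Index 3 was NOT the min. New min = min(-11, -19). No rescan of other elements needed.
Needs rescan: no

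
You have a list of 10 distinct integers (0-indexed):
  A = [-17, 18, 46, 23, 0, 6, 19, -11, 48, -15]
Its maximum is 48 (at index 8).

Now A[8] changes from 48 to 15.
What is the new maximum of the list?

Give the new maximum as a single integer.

Old max = 48 (at index 8)
Change: A[8] 48 -> 15
Changed element WAS the max -> may need rescan.
  Max of remaining elements: 46
  New max = max(15, 46) = 46

Answer: 46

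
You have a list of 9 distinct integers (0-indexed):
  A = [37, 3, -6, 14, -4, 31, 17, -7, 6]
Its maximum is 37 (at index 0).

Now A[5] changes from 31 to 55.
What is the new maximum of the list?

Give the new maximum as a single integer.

Answer: 55

Derivation:
Old max = 37 (at index 0)
Change: A[5] 31 -> 55
Changed element was NOT the old max.
  New max = max(old_max, new_val) = max(37, 55) = 55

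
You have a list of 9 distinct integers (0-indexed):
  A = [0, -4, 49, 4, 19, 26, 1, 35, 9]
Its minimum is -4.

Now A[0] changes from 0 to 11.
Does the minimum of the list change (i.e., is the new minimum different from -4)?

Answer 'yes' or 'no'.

Old min = -4
Change: A[0] 0 -> 11
Changed element was NOT the min; min changes only if 11 < -4.
New min = -4; changed? no

Answer: no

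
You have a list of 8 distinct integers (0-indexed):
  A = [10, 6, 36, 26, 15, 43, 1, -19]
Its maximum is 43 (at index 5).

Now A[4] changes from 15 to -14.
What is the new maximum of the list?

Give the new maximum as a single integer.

Old max = 43 (at index 5)
Change: A[4] 15 -> -14
Changed element was NOT the old max.
  New max = max(old_max, new_val) = max(43, -14) = 43

Answer: 43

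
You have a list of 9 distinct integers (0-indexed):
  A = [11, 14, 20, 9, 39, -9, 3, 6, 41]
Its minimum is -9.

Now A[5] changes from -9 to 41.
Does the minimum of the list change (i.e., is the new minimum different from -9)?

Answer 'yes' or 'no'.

Old min = -9
Change: A[5] -9 -> 41
Changed element was the min; new min must be rechecked.
New min = 3; changed? yes

Answer: yes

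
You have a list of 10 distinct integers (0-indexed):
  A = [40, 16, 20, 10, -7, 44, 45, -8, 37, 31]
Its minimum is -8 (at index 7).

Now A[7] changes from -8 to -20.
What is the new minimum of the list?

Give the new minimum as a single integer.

Answer: -20

Derivation:
Old min = -8 (at index 7)
Change: A[7] -8 -> -20
Changed element WAS the min. Need to check: is -20 still <= all others?
  Min of remaining elements: -7
  New min = min(-20, -7) = -20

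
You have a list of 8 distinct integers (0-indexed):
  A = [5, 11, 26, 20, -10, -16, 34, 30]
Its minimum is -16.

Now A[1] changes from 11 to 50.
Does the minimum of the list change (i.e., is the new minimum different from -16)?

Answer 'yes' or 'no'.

Answer: no

Derivation:
Old min = -16
Change: A[1] 11 -> 50
Changed element was NOT the min; min changes only if 50 < -16.
New min = -16; changed? no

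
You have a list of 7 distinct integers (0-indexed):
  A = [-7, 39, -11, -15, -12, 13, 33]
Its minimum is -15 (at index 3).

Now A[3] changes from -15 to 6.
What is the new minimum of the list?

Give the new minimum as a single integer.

Old min = -15 (at index 3)
Change: A[3] -15 -> 6
Changed element WAS the min. Need to check: is 6 still <= all others?
  Min of remaining elements: -12
  New min = min(6, -12) = -12

Answer: -12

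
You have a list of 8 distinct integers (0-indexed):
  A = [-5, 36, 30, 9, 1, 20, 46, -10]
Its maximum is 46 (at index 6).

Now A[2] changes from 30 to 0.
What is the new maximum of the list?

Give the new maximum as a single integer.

Old max = 46 (at index 6)
Change: A[2] 30 -> 0
Changed element was NOT the old max.
  New max = max(old_max, new_val) = max(46, 0) = 46

Answer: 46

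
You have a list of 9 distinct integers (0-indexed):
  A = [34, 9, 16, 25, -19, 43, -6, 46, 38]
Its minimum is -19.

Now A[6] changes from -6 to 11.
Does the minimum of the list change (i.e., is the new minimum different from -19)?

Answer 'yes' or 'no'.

Answer: no

Derivation:
Old min = -19
Change: A[6] -6 -> 11
Changed element was NOT the min; min changes only if 11 < -19.
New min = -19; changed? no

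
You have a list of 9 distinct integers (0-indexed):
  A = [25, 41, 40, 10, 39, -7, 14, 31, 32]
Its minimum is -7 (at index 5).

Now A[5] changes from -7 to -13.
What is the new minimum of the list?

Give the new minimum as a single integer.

Old min = -7 (at index 5)
Change: A[5] -7 -> -13
Changed element WAS the min. Need to check: is -13 still <= all others?
  Min of remaining elements: 10
  New min = min(-13, 10) = -13

Answer: -13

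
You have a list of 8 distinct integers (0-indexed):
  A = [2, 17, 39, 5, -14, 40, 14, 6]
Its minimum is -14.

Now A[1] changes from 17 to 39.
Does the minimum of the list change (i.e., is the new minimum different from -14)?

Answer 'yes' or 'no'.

Old min = -14
Change: A[1] 17 -> 39
Changed element was NOT the min; min changes only if 39 < -14.
New min = -14; changed? no

Answer: no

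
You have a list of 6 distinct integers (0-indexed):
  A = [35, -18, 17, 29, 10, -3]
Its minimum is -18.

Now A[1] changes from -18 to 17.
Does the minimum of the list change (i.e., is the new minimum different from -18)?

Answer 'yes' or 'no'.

Answer: yes

Derivation:
Old min = -18
Change: A[1] -18 -> 17
Changed element was the min; new min must be rechecked.
New min = -3; changed? yes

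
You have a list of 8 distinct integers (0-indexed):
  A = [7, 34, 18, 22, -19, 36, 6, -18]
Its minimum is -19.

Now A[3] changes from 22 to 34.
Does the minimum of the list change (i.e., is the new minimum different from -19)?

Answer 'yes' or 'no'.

Old min = -19
Change: A[3] 22 -> 34
Changed element was NOT the min; min changes only if 34 < -19.
New min = -19; changed? no

Answer: no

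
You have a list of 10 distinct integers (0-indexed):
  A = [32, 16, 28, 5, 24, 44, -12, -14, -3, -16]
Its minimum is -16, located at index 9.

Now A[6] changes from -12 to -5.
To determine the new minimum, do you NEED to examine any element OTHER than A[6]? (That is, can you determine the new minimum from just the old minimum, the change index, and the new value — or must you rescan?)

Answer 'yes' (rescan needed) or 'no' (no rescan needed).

Answer: no

Derivation:
Old min = -16 at index 9
Change at index 6: -12 -> -5
Index 6 was NOT the min. New min = min(-16, -5). No rescan of other elements needed.
Needs rescan: no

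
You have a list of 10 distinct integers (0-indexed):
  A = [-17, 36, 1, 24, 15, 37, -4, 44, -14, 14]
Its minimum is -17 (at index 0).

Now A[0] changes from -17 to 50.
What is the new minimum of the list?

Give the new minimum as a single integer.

Old min = -17 (at index 0)
Change: A[0] -17 -> 50
Changed element WAS the min. Need to check: is 50 still <= all others?
  Min of remaining elements: -14
  New min = min(50, -14) = -14

Answer: -14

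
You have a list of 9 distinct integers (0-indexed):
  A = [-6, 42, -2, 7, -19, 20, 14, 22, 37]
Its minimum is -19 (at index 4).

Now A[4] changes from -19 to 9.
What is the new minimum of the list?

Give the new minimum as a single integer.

Old min = -19 (at index 4)
Change: A[4] -19 -> 9
Changed element WAS the min. Need to check: is 9 still <= all others?
  Min of remaining elements: -6
  New min = min(9, -6) = -6

Answer: -6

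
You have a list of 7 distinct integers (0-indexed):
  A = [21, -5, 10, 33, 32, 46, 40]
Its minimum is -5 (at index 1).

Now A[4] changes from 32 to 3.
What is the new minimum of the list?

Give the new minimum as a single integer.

Answer: -5

Derivation:
Old min = -5 (at index 1)
Change: A[4] 32 -> 3
Changed element was NOT the old min.
  New min = min(old_min, new_val) = min(-5, 3) = -5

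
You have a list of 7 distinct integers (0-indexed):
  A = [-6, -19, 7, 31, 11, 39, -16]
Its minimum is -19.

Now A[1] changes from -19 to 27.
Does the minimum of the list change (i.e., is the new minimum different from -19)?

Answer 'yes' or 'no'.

Answer: yes

Derivation:
Old min = -19
Change: A[1] -19 -> 27
Changed element was the min; new min must be rechecked.
New min = -16; changed? yes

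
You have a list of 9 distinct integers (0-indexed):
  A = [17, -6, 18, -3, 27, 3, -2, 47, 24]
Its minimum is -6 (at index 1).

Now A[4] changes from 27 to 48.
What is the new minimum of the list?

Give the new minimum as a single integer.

Old min = -6 (at index 1)
Change: A[4] 27 -> 48
Changed element was NOT the old min.
  New min = min(old_min, new_val) = min(-6, 48) = -6

Answer: -6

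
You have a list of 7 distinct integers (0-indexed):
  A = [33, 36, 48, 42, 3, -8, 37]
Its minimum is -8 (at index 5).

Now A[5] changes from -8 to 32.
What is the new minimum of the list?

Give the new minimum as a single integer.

Old min = -8 (at index 5)
Change: A[5] -8 -> 32
Changed element WAS the min. Need to check: is 32 still <= all others?
  Min of remaining elements: 3
  New min = min(32, 3) = 3

Answer: 3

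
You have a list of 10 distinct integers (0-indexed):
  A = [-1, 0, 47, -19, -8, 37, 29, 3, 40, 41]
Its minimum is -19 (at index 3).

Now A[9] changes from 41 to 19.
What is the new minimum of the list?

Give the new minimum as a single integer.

Answer: -19

Derivation:
Old min = -19 (at index 3)
Change: A[9] 41 -> 19
Changed element was NOT the old min.
  New min = min(old_min, new_val) = min(-19, 19) = -19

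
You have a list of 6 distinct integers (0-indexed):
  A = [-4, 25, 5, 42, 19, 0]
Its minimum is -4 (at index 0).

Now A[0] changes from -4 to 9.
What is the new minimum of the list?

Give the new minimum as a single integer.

Answer: 0

Derivation:
Old min = -4 (at index 0)
Change: A[0] -4 -> 9
Changed element WAS the min. Need to check: is 9 still <= all others?
  Min of remaining elements: 0
  New min = min(9, 0) = 0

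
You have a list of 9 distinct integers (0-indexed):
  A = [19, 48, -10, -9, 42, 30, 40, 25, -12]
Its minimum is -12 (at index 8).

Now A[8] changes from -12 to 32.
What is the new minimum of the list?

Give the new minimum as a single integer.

Answer: -10

Derivation:
Old min = -12 (at index 8)
Change: A[8] -12 -> 32
Changed element WAS the min. Need to check: is 32 still <= all others?
  Min of remaining elements: -10
  New min = min(32, -10) = -10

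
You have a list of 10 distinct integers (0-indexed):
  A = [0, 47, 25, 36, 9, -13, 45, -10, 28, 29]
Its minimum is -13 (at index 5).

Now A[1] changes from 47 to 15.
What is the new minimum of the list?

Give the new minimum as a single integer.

Old min = -13 (at index 5)
Change: A[1] 47 -> 15
Changed element was NOT the old min.
  New min = min(old_min, new_val) = min(-13, 15) = -13

Answer: -13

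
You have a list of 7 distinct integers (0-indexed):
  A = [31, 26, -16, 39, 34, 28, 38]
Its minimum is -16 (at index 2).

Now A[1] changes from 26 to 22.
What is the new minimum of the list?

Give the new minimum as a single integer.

Old min = -16 (at index 2)
Change: A[1] 26 -> 22
Changed element was NOT the old min.
  New min = min(old_min, new_val) = min(-16, 22) = -16

Answer: -16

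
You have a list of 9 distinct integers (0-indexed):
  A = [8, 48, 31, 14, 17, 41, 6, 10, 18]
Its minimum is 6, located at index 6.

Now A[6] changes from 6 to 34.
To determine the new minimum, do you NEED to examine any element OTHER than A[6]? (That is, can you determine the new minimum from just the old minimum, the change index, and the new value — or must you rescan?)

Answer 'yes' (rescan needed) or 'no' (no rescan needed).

Old min = 6 at index 6
Change at index 6: 6 -> 34
Index 6 WAS the min and new value 34 > old min 6. Must rescan other elements to find the new min.
Needs rescan: yes

Answer: yes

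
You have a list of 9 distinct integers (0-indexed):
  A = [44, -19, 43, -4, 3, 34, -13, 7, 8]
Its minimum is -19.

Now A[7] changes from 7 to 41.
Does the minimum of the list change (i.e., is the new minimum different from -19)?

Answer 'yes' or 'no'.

Old min = -19
Change: A[7] 7 -> 41
Changed element was NOT the min; min changes only if 41 < -19.
New min = -19; changed? no

Answer: no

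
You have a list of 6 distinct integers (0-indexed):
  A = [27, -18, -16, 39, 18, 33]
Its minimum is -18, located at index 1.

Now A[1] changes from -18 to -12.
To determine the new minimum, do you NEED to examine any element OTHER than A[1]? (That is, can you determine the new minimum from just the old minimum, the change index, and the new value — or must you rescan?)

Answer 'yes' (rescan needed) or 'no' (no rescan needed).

Old min = -18 at index 1
Change at index 1: -18 -> -12
Index 1 WAS the min and new value -12 > old min -18. Must rescan other elements to find the new min.
Needs rescan: yes

Answer: yes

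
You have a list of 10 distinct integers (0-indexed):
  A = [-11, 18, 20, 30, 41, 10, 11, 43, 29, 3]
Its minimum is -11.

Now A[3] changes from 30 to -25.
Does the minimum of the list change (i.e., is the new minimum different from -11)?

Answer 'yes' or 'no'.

Old min = -11
Change: A[3] 30 -> -25
Changed element was NOT the min; min changes only if -25 < -11.
New min = -25; changed? yes

Answer: yes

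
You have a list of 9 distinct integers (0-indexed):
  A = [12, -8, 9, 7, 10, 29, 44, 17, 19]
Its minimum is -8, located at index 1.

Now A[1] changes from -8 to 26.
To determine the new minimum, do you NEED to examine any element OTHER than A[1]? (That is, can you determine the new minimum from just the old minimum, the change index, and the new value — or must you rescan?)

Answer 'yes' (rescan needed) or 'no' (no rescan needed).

Answer: yes

Derivation:
Old min = -8 at index 1
Change at index 1: -8 -> 26
Index 1 WAS the min and new value 26 > old min -8. Must rescan other elements to find the new min.
Needs rescan: yes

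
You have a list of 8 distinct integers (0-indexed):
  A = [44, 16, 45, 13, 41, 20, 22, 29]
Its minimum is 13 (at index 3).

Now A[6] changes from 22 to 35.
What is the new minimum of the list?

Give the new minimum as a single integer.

Answer: 13

Derivation:
Old min = 13 (at index 3)
Change: A[6] 22 -> 35
Changed element was NOT the old min.
  New min = min(old_min, new_val) = min(13, 35) = 13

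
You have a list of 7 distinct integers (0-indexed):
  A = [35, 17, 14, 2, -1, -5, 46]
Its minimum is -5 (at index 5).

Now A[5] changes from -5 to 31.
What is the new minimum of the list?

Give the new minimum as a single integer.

Answer: -1

Derivation:
Old min = -5 (at index 5)
Change: A[5] -5 -> 31
Changed element WAS the min. Need to check: is 31 still <= all others?
  Min of remaining elements: -1
  New min = min(31, -1) = -1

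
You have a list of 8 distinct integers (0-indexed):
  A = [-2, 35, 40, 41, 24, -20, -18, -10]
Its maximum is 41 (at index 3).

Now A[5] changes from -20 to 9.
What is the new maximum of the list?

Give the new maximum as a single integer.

Answer: 41

Derivation:
Old max = 41 (at index 3)
Change: A[5] -20 -> 9
Changed element was NOT the old max.
  New max = max(old_max, new_val) = max(41, 9) = 41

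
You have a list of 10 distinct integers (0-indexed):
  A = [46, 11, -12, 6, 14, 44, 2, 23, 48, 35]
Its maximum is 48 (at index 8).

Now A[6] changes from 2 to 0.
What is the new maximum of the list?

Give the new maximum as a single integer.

Old max = 48 (at index 8)
Change: A[6] 2 -> 0
Changed element was NOT the old max.
  New max = max(old_max, new_val) = max(48, 0) = 48

Answer: 48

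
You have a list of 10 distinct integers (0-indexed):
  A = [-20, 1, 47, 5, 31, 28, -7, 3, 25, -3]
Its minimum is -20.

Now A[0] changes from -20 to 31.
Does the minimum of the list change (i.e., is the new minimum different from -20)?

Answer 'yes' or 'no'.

Answer: yes

Derivation:
Old min = -20
Change: A[0] -20 -> 31
Changed element was the min; new min must be rechecked.
New min = -7; changed? yes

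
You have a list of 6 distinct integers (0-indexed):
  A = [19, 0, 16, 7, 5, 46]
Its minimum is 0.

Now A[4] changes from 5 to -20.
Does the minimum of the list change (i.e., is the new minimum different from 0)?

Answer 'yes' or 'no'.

Answer: yes

Derivation:
Old min = 0
Change: A[4] 5 -> -20
Changed element was NOT the min; min changes only if -20 < 0.
New min = -20; changed? yes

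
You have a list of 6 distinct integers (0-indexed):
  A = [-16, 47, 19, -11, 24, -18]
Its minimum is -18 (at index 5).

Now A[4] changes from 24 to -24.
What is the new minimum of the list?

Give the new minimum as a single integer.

Answer: -24

Derivation:
Old min = -18 (at index 5)
Change: A[4] 24 -> -24
Changed element was NOT the old min.
  New min = min(old_min, new_val) = min(-18, -24) = -24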